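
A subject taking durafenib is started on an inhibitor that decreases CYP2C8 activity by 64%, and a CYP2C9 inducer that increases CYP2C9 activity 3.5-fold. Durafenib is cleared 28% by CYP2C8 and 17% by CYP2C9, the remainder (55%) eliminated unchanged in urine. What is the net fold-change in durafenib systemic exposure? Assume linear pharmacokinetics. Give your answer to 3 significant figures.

0.803

CYP2C8: 0.28 × 0.36 = 0.1008
CYP2C9: 0.17 × 3.5 = 0.595
Other: 0.55 (unchanged)
Relative clearance = 0.1008 + 0.595 + 0.55 = 1.2458.
Net systemic exposure ratio = 1 / 1.2458 = 0.803.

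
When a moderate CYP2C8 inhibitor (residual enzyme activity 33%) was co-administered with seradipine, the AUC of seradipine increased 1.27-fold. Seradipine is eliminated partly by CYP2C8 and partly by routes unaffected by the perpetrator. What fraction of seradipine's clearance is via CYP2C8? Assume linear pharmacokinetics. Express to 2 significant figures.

0.32

Let fm be the CYP2C8 fraction. New clearance relative to baseline = fm × 0.33 + (1 − fm).
AUC ratio = 1 / (new CL fraction), so new CL fraction = 1 / 1.27 = 0.7874.
fm × 0.33 + 1 − fm = 0.7874  ⇒  fm × (0.33 − 1) = −0.2126  ⇒  fm = 0.32.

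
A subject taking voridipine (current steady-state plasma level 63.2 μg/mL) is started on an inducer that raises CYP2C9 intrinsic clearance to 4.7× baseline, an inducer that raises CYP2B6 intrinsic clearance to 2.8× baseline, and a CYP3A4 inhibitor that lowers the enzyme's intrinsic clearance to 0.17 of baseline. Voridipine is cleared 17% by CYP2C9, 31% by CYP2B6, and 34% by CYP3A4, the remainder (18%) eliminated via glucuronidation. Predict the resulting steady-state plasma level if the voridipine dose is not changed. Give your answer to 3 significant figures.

33.2 μg/mL

The CYP2C9 pathway (17% of clearance) rises to 4.7× activity: 0.17 × 4.7 = 0.799.
The CYP2B6 pathway (31% of clearance) increases to 2.8× activity: 0.31 × 2.8 = 0.868.
The CYP3A4 pathway (34% of clearance) is reduced to 0.17× activity: 0.34 × 0.17 = 0.0578.
The remaining 18% of clearance is unaffected.
New clearance relative to baseline: 0.799 + 0.868 + 0.0578 + 0.18 = 1.9048.
Steady-state plasma level ∝ 1/CL: new value = 63.2 / 1.9048 = 33.2 μg/mL.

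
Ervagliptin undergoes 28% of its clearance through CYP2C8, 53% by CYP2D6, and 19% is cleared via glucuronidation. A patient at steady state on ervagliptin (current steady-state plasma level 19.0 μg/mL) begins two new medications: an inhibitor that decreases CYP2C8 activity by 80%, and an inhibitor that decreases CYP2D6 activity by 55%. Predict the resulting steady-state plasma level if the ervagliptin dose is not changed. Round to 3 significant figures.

39.2 μg/mL

The CYP2C8 pathway (28% of clearance) is reduced to 0.2× activity: 0.28 × 0.2 = 0.056.
The CYP2D6 pathway (53% of clearance) is reduced to 0.45× activity: 0.53 × 0.45 = 0.2385.
Non-CYP routes (19%) are unchanged.
Relative clearance = 0.056 + 0.2385 + 0.19 = 0.4845.
Dividing the baseline by the relative clearance: 19.0 / 0.4845 = 39.2 μg/mL.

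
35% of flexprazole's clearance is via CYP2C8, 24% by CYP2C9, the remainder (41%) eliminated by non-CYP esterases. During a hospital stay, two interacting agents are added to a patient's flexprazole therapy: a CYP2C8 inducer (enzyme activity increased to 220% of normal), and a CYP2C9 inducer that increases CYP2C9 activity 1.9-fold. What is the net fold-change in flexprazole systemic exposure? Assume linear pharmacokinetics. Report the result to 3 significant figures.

0.611

The CYP2C8 pathway (35% of clearance) increases to 2.2× activity: 0.35 × 2.2 = 0.77.
The CYP2C9 pathway (24% of clearance) increases to 1.9× activity: 0.24 × 1.9 = 0.456.
The remaining 41% of clearance is unaffected.
Relative clearance = 0.77 + 0.456 + 0.41 = 1.636.
Because systemic exposure varies inversely with clearance, the combined effect is 1 / 1.636 = 0.611.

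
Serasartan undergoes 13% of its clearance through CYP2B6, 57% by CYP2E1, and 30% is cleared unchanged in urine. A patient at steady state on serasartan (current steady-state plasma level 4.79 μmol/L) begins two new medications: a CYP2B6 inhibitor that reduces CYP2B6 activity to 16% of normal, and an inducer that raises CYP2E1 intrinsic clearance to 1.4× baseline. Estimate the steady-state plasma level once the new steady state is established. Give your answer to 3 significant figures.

The CYP2B6 pathway (13% of clearance) is reduced to 0.16× activity: 0.13 × 0.16 = 0.0208.
The CYP2E1 pathway (57% of clearance) increases to 1.4× activity: 0.57 × 1.4 = 0.798.
Non-CYP routes (30%) are unchanged.
Relative clearance = 0.0208 + 0.798 + 0.3 = 1.1188.
Dividing the baseline by the relative clearance: 4.79 / 1.1188 = 4.28 μmol/L.

4.28 μmol/L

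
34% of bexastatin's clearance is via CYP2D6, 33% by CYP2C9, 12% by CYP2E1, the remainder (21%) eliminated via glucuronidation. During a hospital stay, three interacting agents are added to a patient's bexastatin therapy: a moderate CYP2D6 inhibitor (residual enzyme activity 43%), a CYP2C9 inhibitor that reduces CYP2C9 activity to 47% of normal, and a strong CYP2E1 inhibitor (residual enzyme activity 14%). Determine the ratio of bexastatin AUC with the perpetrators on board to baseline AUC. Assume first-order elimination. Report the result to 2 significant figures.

The CYP2D6 pathway (34% of clearance) is reduced to 0.43× activity: 0.34 × 0.43 = 0.1462.
The CYP2C9 pathway (33% of clearance) is reduced to 0.47× activity: 0.33 × 0.47 = 0.1551.
The CYP2E1 pathway (12% of clearance) drops to 0.14× activity: 0.12 × 0.14 = 0.0168.
Non-CYP routes (21%) are unchanged.
Relative clearance = 0.1462 + 0.1551 + 0.0168 + 0.21 = 0.5281.
Net AUC ratio = 1 / 0.5281 = 1.9.

1.9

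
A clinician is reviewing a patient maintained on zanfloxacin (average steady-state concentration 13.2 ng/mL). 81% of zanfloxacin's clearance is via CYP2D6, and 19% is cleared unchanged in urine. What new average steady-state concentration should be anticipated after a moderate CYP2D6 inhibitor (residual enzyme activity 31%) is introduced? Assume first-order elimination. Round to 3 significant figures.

The CYP2D6 pathway (81% of clearance) is reduced to 0.31× activity: 0.81 × 0.31 = 0.2511.
Non-CYP routes (19%) are unchanged.
CL_new/CL_old = 0.2511 + 0.19 = 0.4411.
New average steady-state concentration = baseline ÷ relative clearance = 13.2 / 0.4411 = 29.9 ng/mL.

29.9 ng/mL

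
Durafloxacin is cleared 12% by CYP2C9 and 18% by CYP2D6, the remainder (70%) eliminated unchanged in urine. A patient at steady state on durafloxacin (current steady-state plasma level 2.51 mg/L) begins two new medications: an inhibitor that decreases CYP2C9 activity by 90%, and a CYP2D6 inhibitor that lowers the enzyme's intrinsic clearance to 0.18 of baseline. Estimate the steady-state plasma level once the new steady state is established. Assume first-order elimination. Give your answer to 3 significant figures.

3.37 mg/L

The CYP2C9 pathway (12% of clearance) is reduced to 0.1× activity: 0.12 × 0.1 = 0.012.
The CYP2D6 pathway (18% of clearance) falls to 0.18× activity: 0.18 × 0.18 = 0.0324.
Non-CYP routes (70%) are unchanged.
Relative clearance = 0.012 + 0.0324 + 0.7 = 0.7444.
Steady-state plasma level ∝ 1/CL: new value = 2.51 / 0.7444 = 3.37 mg/L.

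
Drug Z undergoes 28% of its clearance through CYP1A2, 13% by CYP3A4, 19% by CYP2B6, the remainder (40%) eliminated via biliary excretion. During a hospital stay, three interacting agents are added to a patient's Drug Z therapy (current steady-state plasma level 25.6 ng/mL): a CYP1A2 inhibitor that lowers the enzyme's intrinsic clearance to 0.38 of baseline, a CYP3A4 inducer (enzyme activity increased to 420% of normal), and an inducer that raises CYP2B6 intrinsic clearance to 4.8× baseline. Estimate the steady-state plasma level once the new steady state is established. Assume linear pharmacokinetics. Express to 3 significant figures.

13.0 ng/mL

The CYP1A2 pathway (28% of clearance) falls to 0.38× activity: 0.28 × 0.38 = 0.1064.
The CYP3A4 pathway (13% of clearance) rises to 4.2× activity: 0.13 × 4.2 = 0.546.
The CYP2B6 pathway (19% of clearance) is boosted to 4.8× activity: 0.19 × 4.8 = 0.912.
The remaining 40% of clearance is unaffected.
New clearance relative to baseline: 0.1064 + 0.546 + 0.912 + 0.4 = 1.9644.
New steady-state plasma level = 25.6 / 1.9644 = 13.0 ng/mL (concentration scales inversely with clearance).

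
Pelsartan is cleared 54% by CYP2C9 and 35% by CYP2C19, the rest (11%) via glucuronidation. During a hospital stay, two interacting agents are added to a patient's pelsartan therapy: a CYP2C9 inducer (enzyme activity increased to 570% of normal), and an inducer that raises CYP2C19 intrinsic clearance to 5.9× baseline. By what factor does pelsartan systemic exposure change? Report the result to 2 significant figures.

The CYP2C9 pathway (54% of clearance) is boosted to 5.7× activity: 0.54 × 5.7 = 3.078.
The CYP2C19 pathway (35% of clearance) rises to 5.9× activity: 0.35 × 5.9 = 2.065.
Non-CYP routes (11%) are unchanged.
CL_new/CL_old = 3.078 + 2.065 + 0.11 = 5.253.
Net systemic exposure ratio = 1 / 5.253 = 0.19.

0.19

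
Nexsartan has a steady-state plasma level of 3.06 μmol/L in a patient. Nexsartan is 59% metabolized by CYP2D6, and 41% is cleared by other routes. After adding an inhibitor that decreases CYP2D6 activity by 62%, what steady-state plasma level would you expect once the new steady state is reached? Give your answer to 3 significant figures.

4.82 μmol/L

CYP2D6: 0.59 × 0.38 = 0.2242
Other: 0.41 (unchanged)
New clearance relative to baseline: 0.2242 + 0.41 = 0.6342.
With dosing unchanged, steady-state plasma level scales as 1/CL: 3.06 / 0.6342 = 4.82 μmol/L.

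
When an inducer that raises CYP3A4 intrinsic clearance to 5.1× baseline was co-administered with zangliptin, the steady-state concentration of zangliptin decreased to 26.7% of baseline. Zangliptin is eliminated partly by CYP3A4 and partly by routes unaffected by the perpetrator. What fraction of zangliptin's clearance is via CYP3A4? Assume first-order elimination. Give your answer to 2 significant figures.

Let fm be the CYP3A4 fraction. New clearance relative to baseline = fm × 5.1 + (1 − fm).
Steady-state concentration ratio = 1 / (new CL fraction), so new CL fraction = 1 / 0.267 = 3.745.
fm × 5.1 + 1 − fm = 3.745  ⇒  fm × (5.1 − 1) = 2.745  ⇒  fm = 0.67.

0.67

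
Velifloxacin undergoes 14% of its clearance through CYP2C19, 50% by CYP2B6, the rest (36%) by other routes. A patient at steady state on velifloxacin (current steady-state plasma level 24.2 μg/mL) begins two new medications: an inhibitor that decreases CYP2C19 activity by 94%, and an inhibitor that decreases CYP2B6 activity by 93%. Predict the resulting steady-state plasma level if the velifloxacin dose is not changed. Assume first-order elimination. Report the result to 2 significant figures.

60 μg/mL

CYP2C19: 0.14 × 0.06 = 0.0084
CYP2B6: 0.5 × 0.07 = 0.035
Other: 0.36 (unchanged)
CL_new/CL_old = 0.0084 + 0.035 + 0.36 = 0.4034.
New steady-state plasma level = 24.2 / 0.4034 = 60 μg/mL (concentration scales inversely with clearance).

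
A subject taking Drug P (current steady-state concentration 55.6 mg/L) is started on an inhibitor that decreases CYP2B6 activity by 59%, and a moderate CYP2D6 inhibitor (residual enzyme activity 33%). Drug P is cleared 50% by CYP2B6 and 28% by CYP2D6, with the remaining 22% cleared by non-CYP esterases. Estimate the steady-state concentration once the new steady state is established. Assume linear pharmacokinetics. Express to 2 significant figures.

The CYP2B6 pathway (50% of clearance) is reduced to 0.41× activity: 0.5 × 0.41 = 0.205.
The CYP2D6 pathway (28% of clearance) drops to 0.33× activity: 0.28 × 0.33 = 0.0924.
Non-CYP routes (22%) are unchanged.
Relative clearance = 0.205 + 0.0924 + 0.22 = 0.5174.
New steady-state concentration = 55.6 / 0.5174 = 1.1 × 10² mg/L (concentration scales inversely with clearance).

1.1 × 10² mg/L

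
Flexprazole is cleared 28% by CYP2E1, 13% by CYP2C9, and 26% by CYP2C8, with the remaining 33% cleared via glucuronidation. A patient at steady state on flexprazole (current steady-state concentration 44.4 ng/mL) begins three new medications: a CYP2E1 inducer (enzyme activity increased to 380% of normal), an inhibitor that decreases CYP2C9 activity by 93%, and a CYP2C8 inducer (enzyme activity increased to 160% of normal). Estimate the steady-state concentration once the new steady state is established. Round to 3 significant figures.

The CYP2E1 pathway (28% of clearance) is boosted to 3.8× activity: 0.28 × 3.8 = 1.064.
The CYP2C9 pathway (13% of clearance) drops to 0.07× activity: 0.13 × 0.07 = 0.0091.
The CYP2C8 pathway (26% of clearance) increases to 1.6× activity: 0.26 × 1.6 = 0.416.
The remaining 33% of clearance is unaffected.
CL_new/CL_old = 1.064 + 0.0091 + 0.416 + 0.33 = 1.8191.
Dividing the baseline by the relative clearance: 44.4 / 1.8191 = 24.4 ng/mL.

24.4 ng/mL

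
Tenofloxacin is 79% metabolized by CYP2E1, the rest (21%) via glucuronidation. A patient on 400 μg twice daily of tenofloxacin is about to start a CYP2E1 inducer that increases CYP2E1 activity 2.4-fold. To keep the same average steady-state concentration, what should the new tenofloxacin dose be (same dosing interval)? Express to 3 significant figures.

The CYP2E1 pathway (79% of clearance) is boosted to 2.4× activity: 0.79 × 2.4 = 1.896.
The remaining 21% of clearance is unaffected.
CL_new/CL_old = 1.896 + 0.21 = 2.106.
To maintain the same steady-state level, dose must scale with clearance: new dose = 400 × 2.106 = 842 μg.

842 μg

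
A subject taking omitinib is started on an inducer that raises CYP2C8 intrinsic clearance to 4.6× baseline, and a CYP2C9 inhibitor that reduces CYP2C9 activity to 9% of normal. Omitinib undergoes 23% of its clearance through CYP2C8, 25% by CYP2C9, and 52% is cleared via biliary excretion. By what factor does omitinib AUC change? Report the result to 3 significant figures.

The CYP2C8 pathway (23% of clearance) increases to 4.6× activity: 0.23 × 4.6 = 1.058.
The CYP2C9 pathway (25% of clearance) drops to 0.09× activity: 0.25 × 0.09 = 0.0225.
The remaining 52% of clearance is unaffected.
Relative clearance = 1.058 + 0.0225 + 0.52 = 1.6005.
AUC ∝ 1/CL: fold-change = 1 / 1.6005 = 0.625.

0.625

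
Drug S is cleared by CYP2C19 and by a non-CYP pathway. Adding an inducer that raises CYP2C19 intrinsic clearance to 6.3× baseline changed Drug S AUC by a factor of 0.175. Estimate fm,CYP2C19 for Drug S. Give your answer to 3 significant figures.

CL'/CL = 1 / 0.175 = 5.714
6.3·fm + (1 − fm) = 5.714
fm = (5.714 − 1) / (6.3 − 1) = 0.889

0.889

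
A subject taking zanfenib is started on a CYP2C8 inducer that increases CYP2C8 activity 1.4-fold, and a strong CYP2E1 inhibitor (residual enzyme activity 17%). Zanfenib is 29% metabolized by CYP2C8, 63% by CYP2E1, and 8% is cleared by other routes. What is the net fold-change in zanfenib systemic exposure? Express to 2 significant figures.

1.7

The CYP2C8 pathway (29% of clearance) increases to 1.4× activity: 0.29 × 1.4 = 0.406.
The CYP2E1 pathway (63% of clearance) falls to 0.17× activity: 0.63 × 0.17 = 0.1071.
The remaining 8% of clearance is unaffected.
CL_new/CL_old = 0.406 + 0.1071 + 0.08 = 0.5931.
Net systemic exposure ratio = 1 / 0.5931 = 1.7.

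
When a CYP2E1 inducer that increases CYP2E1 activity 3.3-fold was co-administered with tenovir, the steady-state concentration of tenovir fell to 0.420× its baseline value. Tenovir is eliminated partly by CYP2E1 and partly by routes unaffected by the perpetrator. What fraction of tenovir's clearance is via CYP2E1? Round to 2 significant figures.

0.60

CL'/CL = 1 / 0.420 = 2.381
3.3·fm + (1 − fm) = 2.381
fm = (2.381 − 1) / (3.3 − 1) = 0.60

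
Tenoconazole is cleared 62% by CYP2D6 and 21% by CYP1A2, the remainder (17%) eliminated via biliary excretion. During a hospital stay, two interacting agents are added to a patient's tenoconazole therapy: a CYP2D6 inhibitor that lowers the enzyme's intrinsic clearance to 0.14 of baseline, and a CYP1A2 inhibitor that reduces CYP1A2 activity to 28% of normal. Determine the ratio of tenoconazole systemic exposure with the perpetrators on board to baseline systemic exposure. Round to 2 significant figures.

The CYP2D6 pathway (62% of clearance) falls to 0.14× activity: 0.62 × 0.14 = 0.0868.
The CYP1A2 pathway (21% of clearance) is reduced to 0.28× activity: 0.21 × 0.28 = 0.0588.
The remaining 17% of clearance is unaffected.
Relative clearance = 0.0868 + 0.0588 + 0.17 = 0.3156.
Net systemic exposure ratio = 1 / 0.3156 = 3.2.

3.2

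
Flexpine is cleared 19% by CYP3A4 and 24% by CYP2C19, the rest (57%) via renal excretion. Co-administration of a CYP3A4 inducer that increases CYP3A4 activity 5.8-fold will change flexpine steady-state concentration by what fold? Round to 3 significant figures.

0.523

The CYP3A4 pathway (19% of clearance) is boosted to 5.8× activity: 0.19 × 5.8 = 1.102.
CYP2C19 (24%) and the residual 57% are unaffected.
Relative clearance = 1.102 + 0.24 + 0.57 = 1.912.
Steady-state concentration ratio = CL_old/CL_new = 1 / 1.912 = 0.523.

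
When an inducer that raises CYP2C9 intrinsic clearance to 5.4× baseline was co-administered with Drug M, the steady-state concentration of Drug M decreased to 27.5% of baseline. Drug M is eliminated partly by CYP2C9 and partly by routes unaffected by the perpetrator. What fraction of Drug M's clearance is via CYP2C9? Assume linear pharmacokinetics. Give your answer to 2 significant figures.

0.60

Call the CYP2C9 fraction fm. After the interaction, CL_new/CL_old = fm × 5.4 + (1 − fm).
Steady-state concentration ratio = 1 / (new CL fraction), so new CL fraction = 1 / 0.275 = 3.636.
fm × 5.4 + 1 − fm = 3.636  ⇒  fm × (5.4 − 1) = 2.636  ⇒  fm = 0.60.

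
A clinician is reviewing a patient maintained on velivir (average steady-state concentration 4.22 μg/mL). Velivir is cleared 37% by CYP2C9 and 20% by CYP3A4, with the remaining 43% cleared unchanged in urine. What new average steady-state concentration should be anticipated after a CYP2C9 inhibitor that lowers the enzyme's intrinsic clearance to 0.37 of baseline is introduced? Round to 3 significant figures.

5.50 μg/mL

The CYP2C9 pathway (37% of clearance) falls to 0.37× activity: 0.37 × 0.37 = 0.1369.
CYP3A4 (20%) and the residual 43% are unaffected.
New clearance relative to baseline: 0.1369 + 0.2 + 0.43 = 0.7669.
Average steady-state concentration ∝ 1/CL, so new value = 4.22 / 0.7669 = 5.50 μg/mL.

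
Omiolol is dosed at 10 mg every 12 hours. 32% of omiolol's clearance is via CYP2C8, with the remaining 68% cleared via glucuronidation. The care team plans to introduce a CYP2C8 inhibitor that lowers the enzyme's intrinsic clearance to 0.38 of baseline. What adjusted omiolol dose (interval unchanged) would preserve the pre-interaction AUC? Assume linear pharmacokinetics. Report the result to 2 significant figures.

CYP2C8: 0.32 × 0.38 = 0.1216
Other: 0.68 (unchanged)
CL_new/CL_old = 0.1216 + 0.68 = 0.8016.
Css,avg = (dose rate)/CL, so holding Css fixed requires dose ∝ CL: 10 × 0.8016 = 8.0 mg.

8.0 mg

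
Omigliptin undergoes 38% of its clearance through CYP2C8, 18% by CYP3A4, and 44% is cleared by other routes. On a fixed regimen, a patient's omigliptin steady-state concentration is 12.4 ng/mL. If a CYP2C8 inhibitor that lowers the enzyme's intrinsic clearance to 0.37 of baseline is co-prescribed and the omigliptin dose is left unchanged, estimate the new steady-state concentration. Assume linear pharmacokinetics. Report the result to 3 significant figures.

16.3 ng/mL

CYP2C8: 0.38 × 0.37 = 0.1406
CYP3A4: 0.18 (unchanged)
Other: 0.44 (unchanged)
Relative clearance = 0.1406 + 0.18 + 0.44 = 0.7606.
New steady-state concentration = baseline ÷ relative clearance = 12.4 / 0.7606 = 16.3 ng/mL.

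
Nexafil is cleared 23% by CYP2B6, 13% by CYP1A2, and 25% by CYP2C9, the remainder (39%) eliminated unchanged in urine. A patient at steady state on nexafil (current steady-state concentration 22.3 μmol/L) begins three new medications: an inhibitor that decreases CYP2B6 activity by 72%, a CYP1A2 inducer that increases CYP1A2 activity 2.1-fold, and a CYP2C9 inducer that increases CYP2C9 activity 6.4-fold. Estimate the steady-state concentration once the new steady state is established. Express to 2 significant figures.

9.6 μmol/L

The CYP2B6 pathway (23% of clearance) is reduced to 0.28× activity: 0.23 × 0.28 = 0.0644.
The CYP1A2 pathway (13% of clearance) rises to 2.1× activity: 0.13 × 2.1 = 0.273.
The CYP2C9 pathway (25% of clearance) rises to 6.4× activity: 0.25 × 6.4 = 1.6.
Non-CYP routes (39%) are unchanged.
Relative clearance = 0.0644 + 0.273 + 1.6 + 0.39 = 2.3274.
New steady-state concentration = 22.3 / 2.3274 = 9.6 μmol/L (concentration scales inversely with clearance).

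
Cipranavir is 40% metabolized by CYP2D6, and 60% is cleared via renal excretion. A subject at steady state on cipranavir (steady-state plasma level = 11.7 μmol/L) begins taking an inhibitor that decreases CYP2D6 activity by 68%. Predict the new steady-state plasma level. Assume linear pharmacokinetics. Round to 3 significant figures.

CYP2D6: 0.4 × 0.32 = 0.128
Other: 0.6 (unchanged)
Relative clearance = 0.128 + 0.6 = 0.728.
New steady-state plasma level = baseline ÷ relative clearance = 11.7 / 0.728 = 16.1 μmol/L.

16.1 μmol/L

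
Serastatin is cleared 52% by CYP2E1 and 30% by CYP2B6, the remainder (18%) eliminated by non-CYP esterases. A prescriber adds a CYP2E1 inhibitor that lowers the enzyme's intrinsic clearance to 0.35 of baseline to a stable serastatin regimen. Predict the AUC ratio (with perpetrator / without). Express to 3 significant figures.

1.51

CYP2E1: 0.52 × 0.35 = 0.182
CYP2B6: 0.3 (unchanged)
Other: 0.18 (unchanged)
CL_new/CL_old = 0.182 + 0.3 + 0.18 = 0.662.
AUC ratio = CL_old/CL_new = 1 / 0.662 = 1.51.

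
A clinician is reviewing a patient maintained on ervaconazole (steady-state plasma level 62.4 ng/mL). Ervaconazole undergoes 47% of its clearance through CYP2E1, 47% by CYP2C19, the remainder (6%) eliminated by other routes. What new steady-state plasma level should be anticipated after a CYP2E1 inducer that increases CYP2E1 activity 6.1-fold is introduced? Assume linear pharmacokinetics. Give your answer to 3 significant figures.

CYP2E1: 0.47 × 6.1 = 2.867
CYP2C19: 0.47 (unchanged)
Other: 0.06 (unchanged)
CL_new/CL_old = 2.867 + 0.47 + 0.06 = 3.397.
With dosing unchanged, steady-state plasma level scales as 1/CL: 62.4 / 3.397 = 18.4 ng/mL.

18.4 ng/mL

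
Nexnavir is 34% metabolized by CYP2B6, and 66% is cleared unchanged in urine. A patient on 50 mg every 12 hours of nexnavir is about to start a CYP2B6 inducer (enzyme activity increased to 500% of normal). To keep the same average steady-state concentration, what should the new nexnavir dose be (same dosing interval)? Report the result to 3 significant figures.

CYP2B6: 0.34 × 5 = 1.7
Other: 0.66 (unchanged)
New clearance relative to baseline: 1.7 + 0.66 = 2.36.
Exposure is unchanged when dose changes in proportion to clearance. New dose = 50 mg × 2.36 = 118 mg.

118 mg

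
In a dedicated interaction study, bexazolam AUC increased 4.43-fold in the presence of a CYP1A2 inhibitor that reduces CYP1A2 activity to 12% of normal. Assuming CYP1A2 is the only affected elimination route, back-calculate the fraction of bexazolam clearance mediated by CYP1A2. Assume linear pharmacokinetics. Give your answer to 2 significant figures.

0.88

Call the CYP1A2 fraction fm. After the interaction, CL_new/CL_old = fm × 0.12 + (1 − fm).
AUC ratio = 1 / (new CL fraction), so new CL fraction = 1 / 4.43 = 0.2257.
fm × 0.12 + 1 − fm = 0.2257  ⇒  fm × (0.12 − 1) = −0.7743  ⇒  fm = 0.88.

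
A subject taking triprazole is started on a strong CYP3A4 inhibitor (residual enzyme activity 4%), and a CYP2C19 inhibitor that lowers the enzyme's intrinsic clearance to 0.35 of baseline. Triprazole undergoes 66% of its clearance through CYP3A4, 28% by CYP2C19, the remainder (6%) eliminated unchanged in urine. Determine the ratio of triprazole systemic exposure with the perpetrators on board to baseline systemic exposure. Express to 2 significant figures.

5.4

The CYP3A4 pathway (66% of clearance) drops to 0.04× activity: 0.66 × 0.04 = 0.0264.
The CYP2C19 pathway (28% of clearance) drops to 0.35× activity: 0.28 × 0.35 = 0.098.
The remaining 6% of clearance is unaffected.
CL_new/CL_old = 0.0264 + 0.098 + 0.06 = 0.1844.
Systemic exposure ∝ 1/CL: fold-change = 1 / 0.1844 = 5.4.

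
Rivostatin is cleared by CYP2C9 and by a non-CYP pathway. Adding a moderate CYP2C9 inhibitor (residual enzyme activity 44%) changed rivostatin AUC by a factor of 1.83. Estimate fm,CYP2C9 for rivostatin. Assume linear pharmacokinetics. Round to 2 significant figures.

Call the CYP2C9 fraction fm. After the interaction, CL_new/CL_old = fm × 0.44 + (1 − fm).
AUC ratio = 1 / (new CL fraction), so new CL fraction = 1 / 1.83 = 0.5464.
fm × 0.44 + 1 − fm = 0.5464  ⇒  fm × (0.44 − 1) = −0.4536  ⇒  fm = 0.81.

0.81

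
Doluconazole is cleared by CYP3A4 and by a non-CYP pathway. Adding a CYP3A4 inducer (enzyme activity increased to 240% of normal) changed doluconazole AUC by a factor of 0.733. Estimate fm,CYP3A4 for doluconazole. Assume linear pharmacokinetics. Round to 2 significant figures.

Call the CYP3A4 fraction fm. After the interaction, CL_new/CL_old = fm × 2.4 + (1 − fm).
AUC ratio = 1 / (new CL fraction), so new CL fraction = 1 / 0.733 = 1.364.
fm × 2.4 + 1 − fm = 1.364  ⇒  fm × (2.4 − 1) = 0.3643  ⇒  fm = 0.26.

0.26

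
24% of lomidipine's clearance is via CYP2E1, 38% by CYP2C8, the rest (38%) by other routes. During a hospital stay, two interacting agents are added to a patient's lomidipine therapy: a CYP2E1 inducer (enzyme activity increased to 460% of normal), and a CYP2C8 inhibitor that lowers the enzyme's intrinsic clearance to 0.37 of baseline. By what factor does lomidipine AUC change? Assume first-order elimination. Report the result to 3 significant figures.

0.616

The CYP2E1 pathway (24% of clearance) rises to 4.6× activity: 0.24 × 4.6 = 1.104.
The CYP2C8 pathway (38% of clearance) falls to 0.37× activity: 0.38 × 0.37 = 0.1406.
Non-CYP routes (38%) are unchanged.
New clearance relative to baseline: 1.104 + 0.1406 + 0.38 = 1.6246.
AUC ∝ 1/CL: fold-change = 1 / 1.6246 = 0.616.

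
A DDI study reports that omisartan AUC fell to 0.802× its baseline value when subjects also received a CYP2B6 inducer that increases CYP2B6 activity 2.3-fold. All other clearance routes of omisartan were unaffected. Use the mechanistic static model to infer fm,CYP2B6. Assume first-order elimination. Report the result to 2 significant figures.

Let x = fm,CYP2B6. Because AUC ∝ 1/CL, relative clearance rose to 1/0.802 = 1.247.
Setting x·2.3 + (1 − x) = 1.247 and solving: x = (1.247 − 1)/(2.3 − 1) = 0.19.

0.19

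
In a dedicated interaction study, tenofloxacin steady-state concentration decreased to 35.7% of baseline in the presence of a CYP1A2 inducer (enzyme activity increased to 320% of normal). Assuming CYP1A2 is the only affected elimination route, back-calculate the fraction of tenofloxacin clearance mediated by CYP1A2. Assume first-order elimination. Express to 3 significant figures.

0.819

Let fm be the CYP1A2 fraction. New clearance relative to baseline = fm × 3.2 + (1 − fm).
Steady-state concentration ratio = 1 / (new CL fraction), so new CL fraction = 1 / 0.357 = 2.801.
fm × 3.2 + 1 − fm = 2.801  ⇒  fm × (3.2 − 1) = 1.801  ⇒  fm = 0.819.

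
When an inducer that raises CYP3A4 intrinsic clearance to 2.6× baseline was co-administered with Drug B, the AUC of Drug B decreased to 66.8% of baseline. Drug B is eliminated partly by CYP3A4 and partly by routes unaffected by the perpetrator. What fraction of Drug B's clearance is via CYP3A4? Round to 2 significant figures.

Let x = fm,CYP3A4. Because AUC ∝ 1/CL, relative clearance rose to 1/0.668 = 1.497.
Only the CYP3A4 route changed, so 1.497 = x·2.6 + (1 − x), giving x = 0.31.

0.31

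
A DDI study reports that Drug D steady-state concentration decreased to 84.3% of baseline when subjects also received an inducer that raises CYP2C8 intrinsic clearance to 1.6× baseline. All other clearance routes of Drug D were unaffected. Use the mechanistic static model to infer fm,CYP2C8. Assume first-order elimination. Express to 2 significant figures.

Let fm be the CYP2C8 fraction. New clearance relative to baseline = fm × 1.6 + (1 − fm).
Steady-state concentration ratio = 1 / (new CL fraction), so new CL fraction = 1 / 0.843 = 1.186.
fm × 1.6 + 1 − fm = 1.186  ⇒  fm × (1.6 − 1) = 0.1862  ⇒  fm = 0.31.

0.31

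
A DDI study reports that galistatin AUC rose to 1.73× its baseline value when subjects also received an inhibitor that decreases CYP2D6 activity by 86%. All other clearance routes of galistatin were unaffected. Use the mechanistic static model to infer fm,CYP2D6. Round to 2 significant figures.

Call the CYP2D6 fraction fm. After the interaction, CL_new/CL_old = fm × 0.14 + (1 − fm).
AUC ratio = 1 / (new CL fraction), so new CL fraction = 1 / 1.73 = 0.578.
fm × 0.14 + 1 − fm = 0.578  ⇒  fm × (0.14 − 1) = −0.422  ⇒  fm = 0.49.

0.49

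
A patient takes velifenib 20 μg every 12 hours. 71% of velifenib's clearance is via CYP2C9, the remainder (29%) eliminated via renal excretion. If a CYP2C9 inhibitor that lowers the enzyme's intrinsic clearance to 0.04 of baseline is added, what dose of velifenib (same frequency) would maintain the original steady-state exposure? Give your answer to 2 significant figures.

The CYP2C9 pathway (71% of clearance) drops to 0.04× activity: 0.71 × 0.04 = 0.0284.
The remaining 29% of clearance is unaffected.
New clearance relative to baseline: 0.0284 + 0.29 = 0.3184.
Exposure is unchanged when dose changes in proportion to clearance. New dose = 20 μg × 0.3184 = 6.4 μg.

6.4 μg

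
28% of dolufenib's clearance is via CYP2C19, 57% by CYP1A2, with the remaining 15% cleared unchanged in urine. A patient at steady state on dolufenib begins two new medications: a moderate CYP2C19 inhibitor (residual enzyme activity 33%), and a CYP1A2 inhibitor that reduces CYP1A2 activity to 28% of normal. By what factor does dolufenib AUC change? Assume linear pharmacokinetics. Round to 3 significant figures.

The CYP2C19 pathway (28% of clearance) is reduced to 0.33× activity: 0.28 × 0.33 = 0.0924.
The CYP1A2 pathway (57% of clearance) falls to 0.28× activity: 0.57 × 0.28 = 0.1596.
Non-CYP routes (15%) are unchanged.
Relative clearance = 0.0924 + 0.1596 + 0.15 = 0.402.
AUC ∝ 1/CL: fold-change = 1 / 0.402 = 2.49.

2.49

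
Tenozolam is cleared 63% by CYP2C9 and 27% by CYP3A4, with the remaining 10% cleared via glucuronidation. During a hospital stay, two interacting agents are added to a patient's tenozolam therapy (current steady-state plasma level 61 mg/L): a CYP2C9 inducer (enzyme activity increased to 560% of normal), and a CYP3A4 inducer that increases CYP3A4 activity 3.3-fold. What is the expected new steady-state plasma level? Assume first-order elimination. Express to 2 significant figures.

The CYP2C9 pathway (63% of clearance) increases to 5.6× activity: 0.63 × 5.6 = 3.528.
The CYP3A4 pathway (27% of clearance) increases to 3.3× activity: 0.27 × 3.3 = 0.891.
The remaining 10% of clearance is unaffected.
Relative clearance = 3.528 + 0.891 + 0.1 = 4.519.
New steady-state plasma level = 61 / 4.519 = 13 mg/L (concentration scales inversely with clearance).

13 mg/L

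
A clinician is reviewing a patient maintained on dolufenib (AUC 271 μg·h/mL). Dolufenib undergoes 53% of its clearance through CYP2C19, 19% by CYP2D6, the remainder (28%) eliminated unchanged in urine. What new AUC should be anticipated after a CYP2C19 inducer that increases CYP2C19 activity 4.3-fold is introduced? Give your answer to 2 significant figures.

The CYP2C19 pathway (53% of clearance) increases to 4.3× activity: 0.53 × 4.3 = 2.279.
CYP2D6 (19%) and the residual 28% are unaffected.
New clearance relative to baseline: 2.279 + 0.19 + 0.28 = 2.749.
New AUC = baseline ÷ relative clearance = 271 / 2.749 = 99 μg·h/mL.

99 μg·h/mL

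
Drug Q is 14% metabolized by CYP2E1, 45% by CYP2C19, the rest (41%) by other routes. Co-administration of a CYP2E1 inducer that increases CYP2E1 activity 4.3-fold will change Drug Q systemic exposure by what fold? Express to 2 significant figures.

The CYP2E1 pathway (14% of clearance) rises to 4.3× activity: 0.14 × 4.3 = 0.602.
CYP2C19 (45%) and the residual 41% are unaffected.
Relative clearance = 0.602 + 0.45 + 0.41 = 1.462.
Systemic exposure ratio = CL_old/CL_new = 1 / 1.462 = 0.68.

0.68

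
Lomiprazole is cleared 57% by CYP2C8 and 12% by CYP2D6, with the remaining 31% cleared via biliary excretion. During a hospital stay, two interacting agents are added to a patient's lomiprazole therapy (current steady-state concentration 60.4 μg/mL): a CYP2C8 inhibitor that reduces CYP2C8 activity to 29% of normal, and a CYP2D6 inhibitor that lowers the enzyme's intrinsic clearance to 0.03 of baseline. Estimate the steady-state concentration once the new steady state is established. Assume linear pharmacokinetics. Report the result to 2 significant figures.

1.3 × 10² μg/mL

The CYP2C8 pathway (57% of clearance) falls to 0.29× activity: 0.57 × 0.29 = 0.1653.
The CYP2D6 pathway (12% of clearance) drops to 0.03× activity: 0.12 × 0.03 = 0.0036.
Non-CYP routes (31%) are unchanged.
Relative clearance = 0.1653 + 0.0036 + 0.31 = 0.4789.
Steady-state concentration ∝ 1/CL: new value = 60.4 / 0.4789 = 1.3 × 10² μg/mL.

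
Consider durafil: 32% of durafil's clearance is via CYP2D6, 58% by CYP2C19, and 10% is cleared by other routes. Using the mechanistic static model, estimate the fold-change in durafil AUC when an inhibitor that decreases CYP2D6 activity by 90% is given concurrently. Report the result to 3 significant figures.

1.40

The CYP2D6 pathway (32% of clearance) is reduced to 0.1× activity: 0.32 × 0.1 = 0.032.
CYP2C19 (58%) and the residual 10% are unaffected.
New clearance relative to baseline: 0.032 + 0.58 + 0.1 = 0.712.
AUC ratio = CL_old/CL_new = 1 / 0.712 = 1.40.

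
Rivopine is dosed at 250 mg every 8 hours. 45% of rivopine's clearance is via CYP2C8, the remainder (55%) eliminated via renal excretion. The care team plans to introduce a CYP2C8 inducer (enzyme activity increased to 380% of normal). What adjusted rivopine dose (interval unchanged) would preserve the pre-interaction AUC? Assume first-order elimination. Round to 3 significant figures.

The CYP2C8 pathway (45% of clearance) increases to 3.8× activity: 0.45 × 3.8 = 1.71.
Non-CYP routes (55%) are unchanged.
CL_new/CL_old = 1.71 + 0.55 = 2.26.
To maintain the same steady-state level, dose must scale with clearance: new dose = 250 × 2.26 = 565 mg.

565 mg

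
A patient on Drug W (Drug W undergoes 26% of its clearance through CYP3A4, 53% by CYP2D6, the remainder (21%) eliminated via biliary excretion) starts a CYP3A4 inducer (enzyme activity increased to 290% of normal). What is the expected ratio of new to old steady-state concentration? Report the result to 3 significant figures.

The CYP3A4 pathway (26% of clearance) rises to 2.9× activity: 0.26 × 2.9 = 0.754.
CYP2D6 (53%) and the residual 21% are unaffected.
CL_new/CL_old = 0.754 + 0.53 + 0.21 = 1.494.
Steady-state concentration ratio = CL_old/CL_new = 1 / 1.494 = 0.669.

0.669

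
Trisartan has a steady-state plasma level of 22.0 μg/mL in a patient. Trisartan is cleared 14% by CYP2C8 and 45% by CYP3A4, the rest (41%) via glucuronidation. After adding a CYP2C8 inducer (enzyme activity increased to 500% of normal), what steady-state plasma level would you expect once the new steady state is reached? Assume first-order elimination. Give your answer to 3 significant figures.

14.1 μg/mL

CYP2C8: 0.14 × 5 = 0.7
CYP3A4: 0.45 (unchanged)
Other: 0.41 (unchanged)
New clearance relative to baseline: 0.7 + 0.45 + 0.41 = 1.56.
With dosing unchanged, steady-state plasma level scales as 1/CL: 22.0 / 1.56 = 14.1 μg/mL.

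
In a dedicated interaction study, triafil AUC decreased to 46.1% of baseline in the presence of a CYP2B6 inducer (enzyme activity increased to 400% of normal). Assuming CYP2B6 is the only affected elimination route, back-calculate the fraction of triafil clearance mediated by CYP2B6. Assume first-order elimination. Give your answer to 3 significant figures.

0.390

Call the CYP2B6 fraction fm. After the interaction, CL_new/CL_old = fm × 4 + (1 − fm).
AUC ratio = 1 / (new CL fraction), so new CL fraction = 1 / 0.461 = 2.169.
fm × 4 + 1 − fm = 2.169  ⇒  fm × (4 − 1) = 1.169  ⇒  fm = 0.390.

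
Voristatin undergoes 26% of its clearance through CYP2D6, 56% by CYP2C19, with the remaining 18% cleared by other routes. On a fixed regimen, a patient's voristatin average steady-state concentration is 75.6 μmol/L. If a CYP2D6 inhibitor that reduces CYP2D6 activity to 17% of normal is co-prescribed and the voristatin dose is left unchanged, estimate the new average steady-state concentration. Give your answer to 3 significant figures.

The CYP2D6 pathway (26% of clearance) falls to 0.17× activity: 0.26 × 0.17 = 0.0442.
CYP2C19 (56%) and the residual 18% are unaffected.
New clearance relative to baseline: 0.0442 + 0.56 + 0.18 = 0.7842.
With dosing unchanged, average steady-state concentration scales as 1/CL: 75.6 / 0.7842 = 96.4 μmol/L.

96.4 μmol/L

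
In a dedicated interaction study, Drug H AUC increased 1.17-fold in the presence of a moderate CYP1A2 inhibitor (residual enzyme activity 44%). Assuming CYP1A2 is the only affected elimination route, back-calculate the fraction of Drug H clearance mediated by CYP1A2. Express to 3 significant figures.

CL'/CL = 1 / 1.17 = 0.8547
0.44·fm + (1 − fm) = 0.8547
fm = (0.8547 − 1) / (0.44 − 1) = 0.259

0.259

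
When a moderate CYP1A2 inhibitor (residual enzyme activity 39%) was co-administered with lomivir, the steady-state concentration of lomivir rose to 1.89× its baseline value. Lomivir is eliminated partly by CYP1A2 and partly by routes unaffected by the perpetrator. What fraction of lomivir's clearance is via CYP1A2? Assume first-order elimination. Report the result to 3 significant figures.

0.772

CL'/CL = 1 / 1.89 = 0.5291
0.39·fm + (1 − fm) = 0.5291
fm = (0.5291 − 1) / (0.39 − 1) = 0.772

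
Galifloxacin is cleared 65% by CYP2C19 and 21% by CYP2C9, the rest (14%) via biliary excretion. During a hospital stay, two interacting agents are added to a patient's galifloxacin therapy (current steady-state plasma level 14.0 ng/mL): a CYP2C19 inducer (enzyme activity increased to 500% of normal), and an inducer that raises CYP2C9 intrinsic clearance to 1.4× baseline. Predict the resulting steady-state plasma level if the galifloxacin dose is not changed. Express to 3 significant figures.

3.80 ng/mL

CYP2C19: 0.65 × 5 = 3.25
CYP2C9: 0.21 × 1.4 = 0.294
Other: 0.14 (unchanged)
New clearance relative to baseline: 3.25 + 0.294 + 0.14 = 3.684.
Dividing the baseline by the relative clearance: 14.0 / 3.684 = 3.80 ng/mL.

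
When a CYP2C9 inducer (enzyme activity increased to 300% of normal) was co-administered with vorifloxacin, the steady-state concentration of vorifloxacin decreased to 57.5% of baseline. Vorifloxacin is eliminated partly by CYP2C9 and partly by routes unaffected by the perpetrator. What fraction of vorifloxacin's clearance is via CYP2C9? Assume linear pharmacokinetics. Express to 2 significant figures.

CL'/CL = 1 / 0.575 = 1.739
3·fm + (1 − fm) = 1.739
fm = (1.739 − 1) / (3 − 1) = 0.37

0.37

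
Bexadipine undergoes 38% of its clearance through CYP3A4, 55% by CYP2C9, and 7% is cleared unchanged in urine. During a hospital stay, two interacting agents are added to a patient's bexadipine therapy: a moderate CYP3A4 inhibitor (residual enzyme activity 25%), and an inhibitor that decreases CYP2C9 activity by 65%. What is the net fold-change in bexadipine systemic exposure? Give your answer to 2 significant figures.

2.8

The CYP3A4 pathway (38% of clearance) falls to 0.25× activity: 0.38 × 0.25 = 0.095.
The CYP2C9 pathway (55% of clearance) falls to 0.35× activity: 0.55 × 0.35 = 0.1925.
The remaining 7% of clearance is unaffected.
CL_new/CL_old = 0.095 + 0.1925 + 0.07 = 0.3575.
Systemic exposure ∝ 1/CL: fold-change = 1 / 0.3575 = 2.8.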